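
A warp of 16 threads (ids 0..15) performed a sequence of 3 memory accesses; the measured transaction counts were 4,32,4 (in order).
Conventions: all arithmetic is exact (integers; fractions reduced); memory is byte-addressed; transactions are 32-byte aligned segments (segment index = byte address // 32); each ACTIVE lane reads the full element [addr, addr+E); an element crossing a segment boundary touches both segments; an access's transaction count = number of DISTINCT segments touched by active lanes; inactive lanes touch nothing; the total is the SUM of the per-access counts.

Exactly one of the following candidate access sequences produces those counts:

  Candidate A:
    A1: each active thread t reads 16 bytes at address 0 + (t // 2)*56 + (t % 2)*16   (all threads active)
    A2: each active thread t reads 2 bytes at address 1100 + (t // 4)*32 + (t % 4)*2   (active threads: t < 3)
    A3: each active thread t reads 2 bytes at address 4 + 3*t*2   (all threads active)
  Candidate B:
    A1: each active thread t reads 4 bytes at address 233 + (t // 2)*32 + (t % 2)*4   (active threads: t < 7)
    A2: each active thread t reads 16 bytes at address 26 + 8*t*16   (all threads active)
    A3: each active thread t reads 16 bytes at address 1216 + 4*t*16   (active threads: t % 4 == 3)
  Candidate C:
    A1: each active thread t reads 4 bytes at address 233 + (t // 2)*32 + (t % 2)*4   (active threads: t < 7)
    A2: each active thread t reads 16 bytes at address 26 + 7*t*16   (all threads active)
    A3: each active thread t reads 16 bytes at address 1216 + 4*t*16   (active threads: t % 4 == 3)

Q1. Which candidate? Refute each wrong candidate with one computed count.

A: A1 gives 14 transactions, not 4
C: A2 gives 24 transactions, not 32
B: all counts match (4,32,4)

Answer: B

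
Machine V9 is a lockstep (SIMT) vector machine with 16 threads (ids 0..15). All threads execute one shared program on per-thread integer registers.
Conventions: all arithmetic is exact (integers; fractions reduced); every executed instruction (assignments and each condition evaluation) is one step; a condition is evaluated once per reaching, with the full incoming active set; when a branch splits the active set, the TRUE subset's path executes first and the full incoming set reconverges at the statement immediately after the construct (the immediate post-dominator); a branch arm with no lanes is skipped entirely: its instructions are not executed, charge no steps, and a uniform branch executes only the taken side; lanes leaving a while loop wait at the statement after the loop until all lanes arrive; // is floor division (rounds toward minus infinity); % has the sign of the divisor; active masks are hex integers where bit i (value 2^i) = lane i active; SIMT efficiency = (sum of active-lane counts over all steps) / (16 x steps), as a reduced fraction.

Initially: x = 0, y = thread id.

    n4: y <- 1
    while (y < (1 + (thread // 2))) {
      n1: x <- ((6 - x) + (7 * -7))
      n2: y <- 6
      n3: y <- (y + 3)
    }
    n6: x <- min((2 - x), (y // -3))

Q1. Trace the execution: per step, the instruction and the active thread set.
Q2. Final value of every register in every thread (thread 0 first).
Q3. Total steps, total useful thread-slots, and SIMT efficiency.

step 0: y <- 1                       0xffff
step 1: eval (y < (1 + (thread // 2))) 0xffff
step 2: x <- ((6 - x) + (7 * -7))    0xfffc
step 3: y <- 6                       0xfffc
step 4: y <- (y + 3)                 0xfffc
step 5: eval (y < (1 + (thread // 2))) 0xfffc
step 6: x <- min((2 - x), (y // -3)) 0xffff

Answer: 7 steps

x: -1,-1,-3,-3,-3,-3,-3,-3,-3,-3,-3,-3,-3,-3,-3,-3
y: 1,1,9,9,9,9,9,9,9,9,9,9,9,9,9,9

steps = 7; useful = 104; efficiency = 104/112 = 13/14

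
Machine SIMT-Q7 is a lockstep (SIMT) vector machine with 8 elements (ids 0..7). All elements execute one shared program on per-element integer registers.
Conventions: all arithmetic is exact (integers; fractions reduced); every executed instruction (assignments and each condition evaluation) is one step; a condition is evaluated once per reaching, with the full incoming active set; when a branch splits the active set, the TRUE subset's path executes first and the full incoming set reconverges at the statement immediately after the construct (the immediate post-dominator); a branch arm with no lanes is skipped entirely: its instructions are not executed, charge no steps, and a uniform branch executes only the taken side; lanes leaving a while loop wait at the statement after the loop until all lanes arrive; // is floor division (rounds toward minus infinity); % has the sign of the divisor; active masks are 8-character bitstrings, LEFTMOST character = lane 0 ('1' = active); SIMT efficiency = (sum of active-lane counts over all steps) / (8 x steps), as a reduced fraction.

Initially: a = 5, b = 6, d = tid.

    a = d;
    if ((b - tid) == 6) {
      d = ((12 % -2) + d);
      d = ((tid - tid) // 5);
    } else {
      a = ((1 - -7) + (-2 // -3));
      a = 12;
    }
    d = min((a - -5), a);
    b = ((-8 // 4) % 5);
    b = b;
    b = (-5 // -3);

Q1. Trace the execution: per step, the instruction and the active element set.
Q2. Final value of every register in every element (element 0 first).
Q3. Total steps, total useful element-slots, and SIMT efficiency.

step 0: a <- d                       11111111
step 1: eval ((b - tid) == 6)        11111111
step 2: d <- ((12 % -2) + d)         10000000
step 3: d <- ((tid - tid) // 5)      10000000
step 4: a <- ((1 - -7) + (-2 // -3)) 01111111
step 5: a <- 12                      01111111
step 6: d <- min((a - -5), a)        11111111
step 7: b <- ((-8 // 4) % 5)         11111111
step 8: b <- b                       11111111
step 9: b <- (-5 // -3)              11111111

Answer: 10 steps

a: 0,12,12,12,12,12,12,12
b: 1,1,1,1,1,1,1,1
d: 0,12,12,12,12,12,12,12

steps = 10; useful = 64; efficiency = 64/80 = 4/5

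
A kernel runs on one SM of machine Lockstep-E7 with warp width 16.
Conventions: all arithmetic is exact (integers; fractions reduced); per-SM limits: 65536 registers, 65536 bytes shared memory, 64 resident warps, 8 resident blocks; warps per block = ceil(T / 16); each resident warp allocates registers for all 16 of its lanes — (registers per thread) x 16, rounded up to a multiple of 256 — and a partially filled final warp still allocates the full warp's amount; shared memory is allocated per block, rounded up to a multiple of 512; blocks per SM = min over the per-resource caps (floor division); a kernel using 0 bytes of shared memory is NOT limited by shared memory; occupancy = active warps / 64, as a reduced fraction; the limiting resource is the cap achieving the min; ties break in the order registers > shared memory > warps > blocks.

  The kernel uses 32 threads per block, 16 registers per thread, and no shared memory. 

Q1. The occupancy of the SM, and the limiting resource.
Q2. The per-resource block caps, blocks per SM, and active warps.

Answer: occupancy 1/4, limited by blocks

registers: 128 blocks
shared memory: no limit (kernel uses none)
warps: 32 blocks
blocks: 8 blocks

Answer: 8 blocks, 16 active warps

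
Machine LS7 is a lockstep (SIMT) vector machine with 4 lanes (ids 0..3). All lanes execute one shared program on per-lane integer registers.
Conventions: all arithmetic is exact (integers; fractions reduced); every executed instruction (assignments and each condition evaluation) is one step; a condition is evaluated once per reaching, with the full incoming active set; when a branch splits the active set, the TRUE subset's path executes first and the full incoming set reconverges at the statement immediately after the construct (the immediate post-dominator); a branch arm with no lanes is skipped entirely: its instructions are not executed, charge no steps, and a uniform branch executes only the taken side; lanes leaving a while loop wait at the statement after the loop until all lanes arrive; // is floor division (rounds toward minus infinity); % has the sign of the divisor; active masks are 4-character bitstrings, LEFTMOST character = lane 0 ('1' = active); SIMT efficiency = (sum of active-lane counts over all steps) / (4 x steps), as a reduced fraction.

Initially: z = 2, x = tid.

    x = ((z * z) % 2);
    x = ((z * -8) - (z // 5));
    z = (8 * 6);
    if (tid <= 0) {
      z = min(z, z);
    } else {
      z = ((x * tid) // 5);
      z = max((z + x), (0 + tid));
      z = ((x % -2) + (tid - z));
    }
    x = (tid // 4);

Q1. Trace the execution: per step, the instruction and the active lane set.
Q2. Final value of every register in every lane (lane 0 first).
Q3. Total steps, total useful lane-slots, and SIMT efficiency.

step 0: x <- ((z * z) % 2)           1111
step 1: x <- ((z * -8) - (z // 5))   1111
step 2: z <- (8 * 6)                 1111
step 3: eval (tid <= 0)              1111
step 4: z <- min(z, z)               1000
step 5: z <- ((x * tid) // 5)        0111
step 6: z <- max((z + x), (0 + tid)) 0111
step 7: z <- ((x % -2) + (tid - z))  0111
step 8: x <- (tid // 4)              1111

Answer: 9 steps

z: 48,0,0,0
x: 0,0,0,0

steps = 9; useful = 30; efficiency = 30/36 = 5/6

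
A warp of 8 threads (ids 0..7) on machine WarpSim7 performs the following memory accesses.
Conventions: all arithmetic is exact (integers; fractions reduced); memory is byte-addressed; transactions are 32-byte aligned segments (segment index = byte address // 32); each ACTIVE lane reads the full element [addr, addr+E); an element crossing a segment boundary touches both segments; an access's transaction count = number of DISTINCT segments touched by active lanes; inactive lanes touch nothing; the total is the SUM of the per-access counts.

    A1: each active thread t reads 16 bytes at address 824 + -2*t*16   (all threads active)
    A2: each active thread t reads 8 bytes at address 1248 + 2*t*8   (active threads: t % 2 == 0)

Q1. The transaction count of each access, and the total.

A1: 9 transactions
A2: 4 transactions

Answer: 9,4; total 13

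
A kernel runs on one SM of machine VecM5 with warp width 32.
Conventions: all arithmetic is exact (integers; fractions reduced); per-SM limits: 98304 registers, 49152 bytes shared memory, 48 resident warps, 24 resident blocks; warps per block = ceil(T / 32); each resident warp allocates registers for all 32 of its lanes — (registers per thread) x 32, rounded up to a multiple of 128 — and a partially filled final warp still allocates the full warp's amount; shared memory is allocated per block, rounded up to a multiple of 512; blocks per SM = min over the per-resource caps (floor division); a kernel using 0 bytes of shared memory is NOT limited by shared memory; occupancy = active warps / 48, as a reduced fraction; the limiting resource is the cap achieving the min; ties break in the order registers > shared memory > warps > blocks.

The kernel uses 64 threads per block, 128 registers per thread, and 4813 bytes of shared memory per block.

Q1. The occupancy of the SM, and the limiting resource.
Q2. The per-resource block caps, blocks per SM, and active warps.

Answer: occupancy 3/8, limited by shared memory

registers: 12 blocks
shared memory: 9 blocks
warps: 24 blocks
blocks: 24 blocks

Answer: 9 blocks, 18 active warps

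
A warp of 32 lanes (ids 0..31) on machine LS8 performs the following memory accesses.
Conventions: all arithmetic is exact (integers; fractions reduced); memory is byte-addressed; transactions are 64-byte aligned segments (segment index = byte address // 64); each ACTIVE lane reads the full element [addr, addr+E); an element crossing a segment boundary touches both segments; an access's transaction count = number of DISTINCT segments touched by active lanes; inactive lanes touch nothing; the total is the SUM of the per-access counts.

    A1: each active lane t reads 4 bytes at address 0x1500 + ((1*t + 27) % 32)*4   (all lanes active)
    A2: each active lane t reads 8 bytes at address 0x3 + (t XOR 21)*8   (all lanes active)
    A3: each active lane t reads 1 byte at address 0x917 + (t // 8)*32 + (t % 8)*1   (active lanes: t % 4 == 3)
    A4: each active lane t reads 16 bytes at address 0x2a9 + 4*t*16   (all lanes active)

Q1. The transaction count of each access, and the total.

A1: 2 transactions
A2: 5 transactions
A3: 2 transactions
A4: 32 transactions

Answer: 2,5,2,32; total 41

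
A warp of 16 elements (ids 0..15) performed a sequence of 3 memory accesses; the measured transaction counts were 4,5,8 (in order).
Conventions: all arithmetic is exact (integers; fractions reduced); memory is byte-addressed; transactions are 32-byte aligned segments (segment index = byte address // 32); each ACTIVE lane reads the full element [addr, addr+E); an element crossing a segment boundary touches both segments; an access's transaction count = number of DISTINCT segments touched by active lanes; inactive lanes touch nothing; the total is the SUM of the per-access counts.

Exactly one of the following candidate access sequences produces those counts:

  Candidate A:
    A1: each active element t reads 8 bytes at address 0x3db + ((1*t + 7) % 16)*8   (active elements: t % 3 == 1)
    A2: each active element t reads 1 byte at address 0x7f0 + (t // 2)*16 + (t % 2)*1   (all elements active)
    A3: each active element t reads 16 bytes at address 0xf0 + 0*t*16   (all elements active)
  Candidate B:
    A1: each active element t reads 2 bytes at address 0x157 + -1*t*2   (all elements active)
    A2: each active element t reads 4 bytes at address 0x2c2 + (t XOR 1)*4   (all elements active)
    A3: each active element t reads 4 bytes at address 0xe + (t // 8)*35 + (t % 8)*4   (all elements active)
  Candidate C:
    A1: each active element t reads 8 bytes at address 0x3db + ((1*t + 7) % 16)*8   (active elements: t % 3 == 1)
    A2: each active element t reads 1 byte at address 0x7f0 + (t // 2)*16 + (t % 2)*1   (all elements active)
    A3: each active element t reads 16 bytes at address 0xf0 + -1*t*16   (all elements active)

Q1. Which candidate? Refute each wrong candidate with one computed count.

A: A3 gives 1 transaction, not 8
B: A1 gives 2 transactions, not 4
C: all counts match (4,5,8)

Answer: C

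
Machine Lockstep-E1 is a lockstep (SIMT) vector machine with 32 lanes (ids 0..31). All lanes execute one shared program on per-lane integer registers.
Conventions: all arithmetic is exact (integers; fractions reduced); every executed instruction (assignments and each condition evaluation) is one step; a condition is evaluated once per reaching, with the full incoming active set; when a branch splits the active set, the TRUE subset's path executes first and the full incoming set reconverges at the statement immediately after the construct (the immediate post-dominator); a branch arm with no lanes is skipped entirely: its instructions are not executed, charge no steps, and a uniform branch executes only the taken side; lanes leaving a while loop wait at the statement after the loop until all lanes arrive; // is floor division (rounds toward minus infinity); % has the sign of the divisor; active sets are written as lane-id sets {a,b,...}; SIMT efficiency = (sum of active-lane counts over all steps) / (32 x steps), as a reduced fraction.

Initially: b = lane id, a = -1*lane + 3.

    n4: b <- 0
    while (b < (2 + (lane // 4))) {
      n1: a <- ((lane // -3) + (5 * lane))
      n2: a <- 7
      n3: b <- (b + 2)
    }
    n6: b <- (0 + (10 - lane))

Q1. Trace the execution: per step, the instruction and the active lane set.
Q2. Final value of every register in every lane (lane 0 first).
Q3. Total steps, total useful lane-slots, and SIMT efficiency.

step 0: b <- 0                       {0,1,2,3,4,5,6,7,8,9,10,11,12,13,14,15,16,17,18,19,20,21,22,23,24,25,26,27,28,29,30,31}
step 1: eval (b < (2 + (lane // 4))) {0,1,2,3,4,5,6,7,8,9,10,11,12,13,14,15,16,17,18,19,20,21,22,23,24,25,26,27,28,29,30,31}
step 2: a <- ((lane // -3) + (5 * lane)) {0,1,2,3,4,5,6,7,8,9,10,11,12,13,14,15,16,17,18,19,20,21,22,23,24,25,26,27,28,29,30,31}
step 3: a <- 7                       {0,1,2,3,4,5,6,7,8,9,10,11,12,13,14,15,16,17,18,19,20,21,22,23,24,25,26,27,28,29,30,31}
step 4: b <- (b + 2)                 {0,1,2,3,4,5,6,7,8,9,10,11,12,13,14,15,16,17,18,19,20,21,22,23,24,25,26,27,28,29,30,31}
step 5: eval (b < (2 + (lane // 4))) {0,1,2,3,4,5,6,7,8,9,10,11,12,13,14,15,16,17,18,19,20,21,22,23,24,25,26,27,28,29,30,31}
step 6: a <- ((lane // -3) + (5 * lane)) {4,5,6,7,8,9,10,11,12,13,14,15,16,17,18,19,20,21,22,23,24,25,26,27,28,29,30,31}
step 7: a <- 7                       {4,5,6,7,8,9,10,11,12,13,14,15,16,17,18,19,20,21,22,23,24,25,26,27,28,29,30,31}
step 8: b <- (b + 2)                 {4,5,6,7,8,9,10,11,12,13,14,15,16,17,18,19,20,21,22,23,24,25,26,27,28,29,30,31}
step 9: eval (b < (2 + (lane // 4))) {4,5,6,7,8,9,10,11,12,13,14,15,16,17,18,19,20,21,22,23,24,25,26,27,28,29,30,31}
step 10: a <- ((lane // -3) + (5 * lane)) {12,13,14,15,16,17,18,19,20,21,22,23,24,25,26,27,28,29,30,31}
step 11: a <- 7                       {12,13,14,15,16,17,18,19,20,21,22,23,24,25,26,27,28,29,30,31}
step 12: b <- (b + 2)                 {12,13,14,15,16,17,18,19,20,21,22,23,24,25,26,27,28,29,30,31}
step 13: eval (b < (2 + (lane // 4))) {12,13,14,15,16,17,18,19,20,21,22,23,24,25,26,27,28,29,30,31}
step 14: a <- ((lane // -3) + (5 * lane)) {20,21,22,23,24,25,26,27,28,29,30,31}
step 15: a <- 7                       {20,21,22,23,24,25,26,27,28,29,30,31}
step 16: b <- (b + 2)                 {20,21,22,23,24,25,26,27,28,29,30,31}
step 17: eval (b < (2 + (lane // 4))) {20,21,22,23,24,25,26,27,28,29,30,31}
step 18: a <- ((lane // -3) + (5 * lane)) {28,29,30,31}
step 19: a <- 7                       {28,29,30,31}
step 20: b <- (b + 2)                 {28,29,30,31}
step 21: eval (b < (2 + (lane // 4))) {28,29,30,31}
step 22: b <- (0 + (10 - lane))       {0,1,2,3,4,5,6,7,8,9,10,11,12,13,14,15,16,17,18,19,20,21,22,23,24,25,26,27,28,29,30,31}

Answer: 23 steps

b: 10,9,8,7,6,5,4,3,2,1,0,-1,-2,-3,-4,-5,-6,-7,-8,-9,-10,-11,-12,-13,-14,-15,-16,-17,-18,-19,-20,-21
a: 7,7,7,7,7,7,7,7,7,7,7,7,7,7,7,7,7,7,7,7,7,7,7,7,7,7,7,7,7,7,7,7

steps = 23; useful = 480; efficiency = 480/736 = 15/23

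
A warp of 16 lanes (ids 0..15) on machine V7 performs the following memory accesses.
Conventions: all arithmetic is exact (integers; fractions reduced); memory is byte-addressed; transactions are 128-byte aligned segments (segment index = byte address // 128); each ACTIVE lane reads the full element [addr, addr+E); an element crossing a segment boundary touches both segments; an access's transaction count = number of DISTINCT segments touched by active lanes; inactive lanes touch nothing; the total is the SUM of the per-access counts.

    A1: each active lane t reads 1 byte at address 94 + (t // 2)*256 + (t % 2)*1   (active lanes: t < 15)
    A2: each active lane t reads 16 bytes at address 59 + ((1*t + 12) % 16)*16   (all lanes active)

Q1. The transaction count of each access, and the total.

A1: 8 transactions
A2: 3 transactions

Answer: 8,3; total 11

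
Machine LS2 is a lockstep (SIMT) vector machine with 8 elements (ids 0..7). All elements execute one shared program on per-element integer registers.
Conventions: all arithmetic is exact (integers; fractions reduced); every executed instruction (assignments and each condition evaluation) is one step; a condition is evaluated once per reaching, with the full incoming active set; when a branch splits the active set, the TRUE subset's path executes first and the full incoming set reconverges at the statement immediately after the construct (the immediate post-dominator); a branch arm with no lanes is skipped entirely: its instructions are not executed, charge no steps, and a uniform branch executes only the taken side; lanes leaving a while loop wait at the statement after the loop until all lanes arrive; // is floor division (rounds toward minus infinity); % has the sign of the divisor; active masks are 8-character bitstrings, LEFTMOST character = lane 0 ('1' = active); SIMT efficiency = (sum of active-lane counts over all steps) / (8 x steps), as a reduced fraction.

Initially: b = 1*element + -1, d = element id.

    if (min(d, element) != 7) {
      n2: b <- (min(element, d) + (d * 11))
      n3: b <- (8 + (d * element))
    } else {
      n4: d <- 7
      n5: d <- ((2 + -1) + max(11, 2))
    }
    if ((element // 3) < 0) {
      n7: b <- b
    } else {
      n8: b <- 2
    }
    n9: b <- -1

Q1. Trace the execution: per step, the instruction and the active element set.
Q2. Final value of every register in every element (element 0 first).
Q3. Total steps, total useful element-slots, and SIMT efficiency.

step 0: eval (min(d, element) != 7)  11111111
step 1: b <- (min(element, d) + (d * 11)) 11111110
step 2: b <- (8 + (d * element))     11111110
step 3: d <- 7                       00000001
step 4: d <- ((2 + -1) + max(11, 2)) 00000001
step 5: eval ((element // 3) < 0)    11111111
step 6: b <- 2                       11111111
step 7: b <- -1                      11111111

Answer: 8 steps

b: -1,-1,-1,-1,-1,-1,-1,-1
d: 0,1,2,3,4,5,6,12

steps = 8; useful = 48; efficiency = 48/64 = 3/4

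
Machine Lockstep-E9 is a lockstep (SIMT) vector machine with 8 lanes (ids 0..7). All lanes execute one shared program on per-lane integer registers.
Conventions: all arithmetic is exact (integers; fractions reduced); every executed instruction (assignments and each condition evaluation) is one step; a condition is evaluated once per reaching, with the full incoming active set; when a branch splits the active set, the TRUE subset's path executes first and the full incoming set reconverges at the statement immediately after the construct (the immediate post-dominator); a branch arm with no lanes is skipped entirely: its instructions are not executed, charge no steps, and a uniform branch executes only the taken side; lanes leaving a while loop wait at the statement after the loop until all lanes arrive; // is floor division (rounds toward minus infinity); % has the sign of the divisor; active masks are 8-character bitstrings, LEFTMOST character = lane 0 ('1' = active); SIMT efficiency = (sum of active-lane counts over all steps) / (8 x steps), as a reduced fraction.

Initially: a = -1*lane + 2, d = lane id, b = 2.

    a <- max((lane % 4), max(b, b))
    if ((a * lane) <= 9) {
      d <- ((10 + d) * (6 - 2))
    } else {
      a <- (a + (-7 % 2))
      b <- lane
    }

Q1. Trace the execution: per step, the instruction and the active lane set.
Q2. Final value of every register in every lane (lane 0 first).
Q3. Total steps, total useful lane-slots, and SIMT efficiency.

step 0: a <- max((lane % 4), max(b, b)) 11111111
step 1: eval ((a * lane) <= 9)       11111111
step 2: d <- ((10 + d) * (6 - 2))    11111000
step 3: a <- (a + (-7 % 2))          00000111
step 4: b <- lane                    00000111

Answer: 5 steps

a: 2,2,2,3,2,3,3,4
d: 40,44,48,52,56,5,6,7
b: 2,2,2,2,2,5,6,7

steps = 5; useful = 27; efficiency = 27/40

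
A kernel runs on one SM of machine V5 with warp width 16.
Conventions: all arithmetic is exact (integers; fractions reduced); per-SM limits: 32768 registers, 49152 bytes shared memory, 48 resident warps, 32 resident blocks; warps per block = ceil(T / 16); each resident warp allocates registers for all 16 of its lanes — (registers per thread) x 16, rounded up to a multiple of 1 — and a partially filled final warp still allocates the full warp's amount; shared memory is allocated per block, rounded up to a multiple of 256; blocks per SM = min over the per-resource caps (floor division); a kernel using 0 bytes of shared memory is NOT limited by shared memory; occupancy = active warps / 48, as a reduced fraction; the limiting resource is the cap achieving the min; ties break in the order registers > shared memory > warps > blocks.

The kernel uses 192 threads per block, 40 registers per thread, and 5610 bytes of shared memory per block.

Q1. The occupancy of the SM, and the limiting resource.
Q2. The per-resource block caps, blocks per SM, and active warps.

Answer: occupancy 1, limited by registers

registers: 4 blocks
shared memory: 8 blocks
warps: 4 blocks
blocks: 32 blocks

Answer: 4 blocks, 48 active warps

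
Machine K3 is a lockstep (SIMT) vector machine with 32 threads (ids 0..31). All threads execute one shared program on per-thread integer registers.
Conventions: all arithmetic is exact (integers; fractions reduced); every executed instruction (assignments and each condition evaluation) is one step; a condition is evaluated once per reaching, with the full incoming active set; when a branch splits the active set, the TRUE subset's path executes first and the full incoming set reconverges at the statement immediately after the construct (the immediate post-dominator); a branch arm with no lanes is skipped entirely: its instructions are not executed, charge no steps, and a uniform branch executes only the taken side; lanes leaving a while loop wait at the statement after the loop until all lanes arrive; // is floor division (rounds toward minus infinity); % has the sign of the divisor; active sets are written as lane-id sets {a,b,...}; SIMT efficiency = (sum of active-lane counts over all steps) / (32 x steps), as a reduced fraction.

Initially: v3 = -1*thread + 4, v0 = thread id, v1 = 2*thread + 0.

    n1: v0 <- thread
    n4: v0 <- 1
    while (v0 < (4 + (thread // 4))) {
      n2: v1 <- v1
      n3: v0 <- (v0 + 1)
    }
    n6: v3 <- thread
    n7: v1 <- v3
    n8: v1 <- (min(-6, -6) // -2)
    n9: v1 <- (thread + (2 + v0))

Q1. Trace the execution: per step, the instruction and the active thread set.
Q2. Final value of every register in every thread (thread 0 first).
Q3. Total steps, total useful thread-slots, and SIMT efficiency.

step 0: v0 <- thread                 {0,1,2,3,4,5,6,7,8,9,10,11,12,13,14,15,16,17,18,19,20,21,22,23,24,25,26,27,28,29,30,31}
step 1: v0 <- 1                      {0,1,2,3,4,5,6,7,8,9,10,11,12,13,14,15,16,17,18,19,20,21,22,23,24,25,26,27,28,29,30,31}
step 2: eval (v0 < (4 + (thread // 4))) {0,1,2,3,4,5,6,7,8,9,10,11,12,13,14,15,16,17,18,19,20,21,22,23,24,25,26,27,28,29,30,31}
step 3: v1 <- v1                     {0,1,2,3,4,5,6,7,8,9,10,11,12,13,14,15,16,17,18,19,20,21,22,23,24,25,26,27,28,29,30,31}
step 4: v0 <- (v0 + 1)               {0,1,2,3,4,5,6,7,8,9,10,11,12,13,14,15,16,17,18,19,20,21,22,23,24,25,26,27,28,29,30,31}
step 5: eval (v0 < (4 + (thread // 4))) {0,1,2,3,4,5,6,7,8,9,10,11,12,13,14,15,16,17,18,19,20,21,22,23,24,25,26,27,28,29,30,31}
step 6: v1 <- v1                     {0,1,2,3,4,5,6,7,8,9,10,11,12,13,14,15,16,17,18,19,20,21,22,23,24,25,26,27,28,29,30,31}
step 7: v0 <- (v0 + 1)               {0,1,2,3,4,5,6,7,8,9,10,11,12,13,14,15,16,17,18,19,20,21,22,23,24,25,26,27,28,29,30,31}
step 8: eval (v0 < (4 + (thread // 4))) {0,1,2,3,4,5,6,7,8,9,10,11,12,13,14,15,16,17,18,19,20,21,22,23,24,25,26,27,28,29,30,31}
step 9: v1 <- v1                     {0,1,2,3,4,5,6,7,8,9,10,11,12,13,14,15,16,17,18,19,20,21,22,23,24,25,26,27,28,29,30,31}
step 10: v0 <- (v0 + 1)               {0,1,2,3,4,5,6,7,8,9,10,11,12,13,14,15,16,17,18,19,20,21,22,23,24,25,26,27,28,29,30,31}
step 11: eval (v0 < (4 + (thread // 4))) {0,1,2,3,4,5,6,7,8,9,10,11,12,13,14,15,16,17,18,19,20,21,22,23,24,25,26,27,28,29,30,31}
step 12: v1 <- v1                     {4,5,6,7,8,9,10,11,12,13,14,15,16,17,18,19,20,21,22,23,24,25,26,27,28,29,30,31}
step 13: v0 <- (v0 + 1)               {4,5,6,7,8,9,10,11,12,13,14,15,16,17,18,19,20,21,22,23,24,25,26,27,28,29,30,31}
step 14: eval (v0 < (4 + (thread // 4))) {4,5,6,7,8,9,10,11,12,13,14,15,16,17,18,19,20,21,22,23,24,25,26,27,28,29,30,31}
step 15: v1 <- v1                     {8,9,10,11,12,13,14,15,16,17,18,19,20,21,22,23,24,25,26,27,28,29,30,31}
step 16: v0 <- (v0 + 1)               {8,9,10,11,12,13,14,15,16,17,18,19,20,21,22,23,24,25,26,27,28,29,30,31}
step 17: eval (v0 < (4 + (thread // 4))) {8,9,10,11,12,13,14,15,16,17,18,19,20,21,22,23,24,25,26,27,28,29,30,31}
step 18: v1 <- v1                     {12,13,14,15,16,17,18,19,20,21,22,23,24,25,26,27,28,29,30,31}
step 19: v0 <- (v0 + 1)               {12,13,14,15,16,17,18,19,20,21,22,23,24,25,26,27,28,29,30,31}
step 20: eval (v0 < (4 + (thread // 4))) {12,13,14,15,16,17,18,19,20,21,22,23,24,25,26,27,28,29,30,31}
step 21: v1 <- v1                     {16,17,18,19,20,21,22,23,24,25,26,27,28,29,30,31}
step 22: v0 <- (v0 + 1)               {16,17,18,19,20,21,22,23,24,25,26,27,28,29,30,31}
step 23: eval (v0 < (4 + (thread // 4))) {16,17,18,19,20,21,22,23,24,25,26,27,28,29,30,31}
step 24: v1 <- v1                     {20,21,22,23,24,25,26,27,28,29,30,31}
step 25: v0 <- (v0 + 1)               {20,21,22,23,24,25,26,27,28,29,30,31}
step 26: eval (v0 < (4 + (thread // 4))) {20,21,22,23,24,25,26,27,28,29,30,31}
step 27: v1 <- v1                     {24,25,26,27,28,29,30,31}
step 28: v0 <- (v0 + 1)               {24,25,26,27,28,29,30,31}
step 29: eval (v0 < (4 + (thread // 4))) {24,25,26,27,28,29,30,31}
step 30: v1 <- v1                     {28,29,30,31}
step 31: v0 <- (v0 + 1)               {28,29,30,31}
step 32: eval (v0 < (4 + (thread // 4))) {28,29,30,31}
step 33: v3 <- thread                 {0,1,2,3,4,5,6,7,8,9,10,11,12,13,14,15,16,17,18,19,20,21,22,23,24,25,26,27,28,29,30,31}
step 34: v1 <- v3                     {0,1,2,3,4,5,6,7,8,9,10,11,12,13,14,15,16,17,18,19,20,21,22,23,24,25,26,27,28,29,30,31}
step 35: v1 <- (min(-6, -6) // -2)    {0,1,2,3,4,5,6,7,8,9,10,11,12,13,14,15,16,17,18,19,20,21,22,23,24,25,26,27,28,29,30,31}
step 36: v1 <- (thread + (2 + v0))    {0,1,2,3,4,5,6,7,8,9,10,11,12,13,14,15,16,17,18,19,20,21,22,23,24,25,26,27,28,29,30,31}

Answer: 37 steps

v3: 0,1,2,3,4,5,6,7,8,9,10,11,12,13,14,15,16,17,18,19,20,21,22,23,24,25,26,27,28,29,30,31
v0: 4,4,4,4,5,5,5,5,6,6,6,6,7,7,7,7,8,8,8,8,9,9,9,9,10,10,10,10,11,11,11,11
v1: 6,7,8,9,11,12,13,14,16,17,18,19,21,22,23,24,26,27,28,29,31,32,33,34,36,37,38,39,41,42,43,44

steps = 37; useful = 848; efficiency = 848/1184 = 53/74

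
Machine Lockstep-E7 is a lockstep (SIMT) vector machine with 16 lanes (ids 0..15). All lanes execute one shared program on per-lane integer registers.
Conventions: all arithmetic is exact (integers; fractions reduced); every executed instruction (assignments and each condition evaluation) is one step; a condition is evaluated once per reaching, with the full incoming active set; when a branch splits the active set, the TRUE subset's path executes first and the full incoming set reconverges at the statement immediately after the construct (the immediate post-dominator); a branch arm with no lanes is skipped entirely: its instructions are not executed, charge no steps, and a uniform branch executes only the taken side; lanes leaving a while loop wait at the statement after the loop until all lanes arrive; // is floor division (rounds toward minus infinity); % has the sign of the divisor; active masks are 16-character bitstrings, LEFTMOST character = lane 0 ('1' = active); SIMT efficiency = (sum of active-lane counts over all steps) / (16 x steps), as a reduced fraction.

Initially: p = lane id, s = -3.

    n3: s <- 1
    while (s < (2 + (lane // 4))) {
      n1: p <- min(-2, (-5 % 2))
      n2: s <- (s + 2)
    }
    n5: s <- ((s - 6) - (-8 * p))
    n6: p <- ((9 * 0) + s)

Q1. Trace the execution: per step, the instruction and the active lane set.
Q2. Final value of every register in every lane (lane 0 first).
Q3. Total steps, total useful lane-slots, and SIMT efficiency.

step 0: s <- 1                       1111111111111111
step 1: eval (s < (2 + (lane // 4))) 1111111111111111
step 2: p <- min(-2, (-5 % 2))       1111111111111111
step 3: s <- (s + 2)                 1111111111111111
step 4: eval (s < (2 + (lane // 4))) 1111111111111111
step 5: p <- min(-2, (-5 % 2))       0000000011111111
step 6: s <- (s + 2)                 0000000011111111
step 7: eval (s < (2 + (lane // 4))) 0000000011111111
step 8: s <- ((s - 6) - (-8 * p))    1111111111111111
step 9: p <- ((9 * 0) + s)           1111111111111111

Answer: 10 steps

p: -19,-19,-19,-19,-19,-19,-19,-19,-17,-17,-17,-17,-17,-17,-17,-17
s: -19,-19,-19,-19,-19,-19,-19,-19,-17,-17,-17,-17,-17,-17,-17,-17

steps = 10; useful = 136; efficiency = 136/160 = 17/20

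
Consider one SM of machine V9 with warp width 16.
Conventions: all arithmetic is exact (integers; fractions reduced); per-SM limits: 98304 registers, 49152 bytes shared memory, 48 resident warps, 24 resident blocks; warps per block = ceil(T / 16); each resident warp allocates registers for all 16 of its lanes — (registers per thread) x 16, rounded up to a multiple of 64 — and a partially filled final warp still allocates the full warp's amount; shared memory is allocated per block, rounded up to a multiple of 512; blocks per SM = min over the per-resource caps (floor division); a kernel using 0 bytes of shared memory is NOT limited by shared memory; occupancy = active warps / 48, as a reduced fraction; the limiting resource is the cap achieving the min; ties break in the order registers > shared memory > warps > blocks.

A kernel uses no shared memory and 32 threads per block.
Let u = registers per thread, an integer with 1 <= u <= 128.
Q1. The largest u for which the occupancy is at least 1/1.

Answer: u = 128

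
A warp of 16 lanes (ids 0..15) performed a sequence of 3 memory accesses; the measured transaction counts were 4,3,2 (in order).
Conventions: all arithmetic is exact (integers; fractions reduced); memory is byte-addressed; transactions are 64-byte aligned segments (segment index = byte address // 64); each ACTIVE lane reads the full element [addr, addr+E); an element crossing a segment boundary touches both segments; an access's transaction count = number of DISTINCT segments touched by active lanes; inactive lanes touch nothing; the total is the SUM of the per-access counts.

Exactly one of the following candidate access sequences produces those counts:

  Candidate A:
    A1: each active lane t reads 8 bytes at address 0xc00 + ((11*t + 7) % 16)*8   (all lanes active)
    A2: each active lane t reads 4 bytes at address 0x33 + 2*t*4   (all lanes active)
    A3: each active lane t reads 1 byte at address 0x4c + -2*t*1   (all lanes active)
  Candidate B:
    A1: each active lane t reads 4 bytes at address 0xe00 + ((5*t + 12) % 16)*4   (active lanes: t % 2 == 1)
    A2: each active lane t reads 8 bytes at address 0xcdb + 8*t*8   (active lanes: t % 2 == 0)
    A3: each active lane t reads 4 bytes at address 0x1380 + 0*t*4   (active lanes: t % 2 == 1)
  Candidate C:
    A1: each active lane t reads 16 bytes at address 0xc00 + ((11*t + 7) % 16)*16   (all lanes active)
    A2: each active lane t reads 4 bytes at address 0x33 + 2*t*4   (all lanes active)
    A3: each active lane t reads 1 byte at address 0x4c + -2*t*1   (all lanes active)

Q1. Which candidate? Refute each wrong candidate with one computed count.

A: A1 gives 2 transactions, not 4
B: A1 gives 1 transaction, not 4
C: all counts match (4,3,2)

Answer: C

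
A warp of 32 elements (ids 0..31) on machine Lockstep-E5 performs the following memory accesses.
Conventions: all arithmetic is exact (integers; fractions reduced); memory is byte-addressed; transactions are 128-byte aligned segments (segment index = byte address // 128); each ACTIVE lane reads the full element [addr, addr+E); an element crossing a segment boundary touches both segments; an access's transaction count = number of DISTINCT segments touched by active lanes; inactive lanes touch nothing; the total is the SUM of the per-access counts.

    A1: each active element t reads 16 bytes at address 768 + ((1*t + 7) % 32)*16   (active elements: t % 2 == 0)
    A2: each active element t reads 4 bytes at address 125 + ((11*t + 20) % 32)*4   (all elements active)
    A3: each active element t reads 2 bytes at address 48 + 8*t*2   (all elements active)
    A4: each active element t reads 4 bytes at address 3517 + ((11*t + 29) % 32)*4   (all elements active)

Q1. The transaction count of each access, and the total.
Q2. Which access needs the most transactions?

A1: 4 transactions
A2: 2 transactions
A3: 5 transactions
A4: 2 transactions

Answer: 4,2,5,2; total 13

Answer: A3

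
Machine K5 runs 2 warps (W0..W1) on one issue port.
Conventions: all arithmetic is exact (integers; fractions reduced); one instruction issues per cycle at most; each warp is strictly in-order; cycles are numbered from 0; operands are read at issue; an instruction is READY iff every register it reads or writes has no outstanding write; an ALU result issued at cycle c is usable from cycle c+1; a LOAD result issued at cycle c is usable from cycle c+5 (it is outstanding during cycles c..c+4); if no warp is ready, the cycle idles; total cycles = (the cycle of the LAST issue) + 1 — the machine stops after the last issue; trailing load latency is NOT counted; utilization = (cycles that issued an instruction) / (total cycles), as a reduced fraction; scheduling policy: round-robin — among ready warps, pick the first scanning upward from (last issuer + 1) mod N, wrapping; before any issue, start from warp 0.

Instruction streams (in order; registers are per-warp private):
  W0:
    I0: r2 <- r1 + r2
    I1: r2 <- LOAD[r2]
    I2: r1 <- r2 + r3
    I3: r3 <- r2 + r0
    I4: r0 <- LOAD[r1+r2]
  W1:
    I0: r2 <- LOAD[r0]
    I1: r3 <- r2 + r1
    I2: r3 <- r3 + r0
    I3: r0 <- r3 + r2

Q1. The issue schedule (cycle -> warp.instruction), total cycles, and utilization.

cycle 0: W0.I0
cycle 1: W1.I0
cycle 2: W0.I1
cycle 3: idle
cycle 4: idle
cycle 5: idle
cycle 6: W1.I1
cycle 7: W0.I2
cycle 8: W1.I2
cycle 9: W0.I3
cycle 10: W1.I3
cycle 11: W0.I4

Answer: 12 cycles, utilization 3/4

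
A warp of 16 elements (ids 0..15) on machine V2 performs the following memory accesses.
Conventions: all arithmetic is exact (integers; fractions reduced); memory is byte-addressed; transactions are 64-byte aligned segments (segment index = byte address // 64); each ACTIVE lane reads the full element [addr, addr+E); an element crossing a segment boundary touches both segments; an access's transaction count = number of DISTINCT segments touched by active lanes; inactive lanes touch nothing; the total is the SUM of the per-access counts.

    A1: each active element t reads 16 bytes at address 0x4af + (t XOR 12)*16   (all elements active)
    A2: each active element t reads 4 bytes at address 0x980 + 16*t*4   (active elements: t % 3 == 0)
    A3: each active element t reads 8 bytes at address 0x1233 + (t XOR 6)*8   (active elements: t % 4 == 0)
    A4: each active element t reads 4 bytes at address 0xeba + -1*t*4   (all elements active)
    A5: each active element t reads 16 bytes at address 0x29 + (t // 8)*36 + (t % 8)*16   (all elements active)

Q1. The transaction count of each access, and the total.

A1: 5 transactions
A2: 6 transactions
A3: 2 transactions
A4: 2 transactions
A5: 4 transactions

Answer: 5,6,2,2,4; total 19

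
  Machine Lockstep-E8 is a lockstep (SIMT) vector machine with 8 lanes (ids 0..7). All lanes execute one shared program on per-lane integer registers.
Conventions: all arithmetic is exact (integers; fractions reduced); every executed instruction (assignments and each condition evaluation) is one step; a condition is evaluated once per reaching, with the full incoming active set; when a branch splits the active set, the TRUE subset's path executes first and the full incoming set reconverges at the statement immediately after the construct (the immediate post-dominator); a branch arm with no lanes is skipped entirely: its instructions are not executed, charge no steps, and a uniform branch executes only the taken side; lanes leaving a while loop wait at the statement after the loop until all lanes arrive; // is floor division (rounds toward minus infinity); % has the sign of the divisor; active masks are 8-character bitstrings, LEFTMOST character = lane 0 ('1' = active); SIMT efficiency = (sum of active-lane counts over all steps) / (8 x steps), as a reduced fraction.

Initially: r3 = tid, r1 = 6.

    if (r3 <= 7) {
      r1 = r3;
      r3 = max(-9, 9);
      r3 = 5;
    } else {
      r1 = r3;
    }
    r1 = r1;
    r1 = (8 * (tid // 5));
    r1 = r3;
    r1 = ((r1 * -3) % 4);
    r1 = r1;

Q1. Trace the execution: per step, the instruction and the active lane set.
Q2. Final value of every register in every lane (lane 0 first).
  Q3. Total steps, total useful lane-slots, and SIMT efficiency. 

step 0: eval (r3 <= 7)               11111111
step 1: r1 <- r3                     11111111
step 2: r3 <- max(-9, 9)             11111111
step 3: r3 <- 5                      11111111
step 4: r1 <- r1                     11111111
step 5: r1 <- (8 * (tid // 5))       11111111
step 6: r1 <- r3                     11111111
step 7: r1 <- ((r1 * -3) % 4)        11111111
step 8: r1 <- r1                     11111111

Answer: 9 steps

r3: 5,5,5,5,5,5,5,5
r1: 1,1,1,1,1,1,1,1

steps = 9; useful = 72; efficiency = 72/72 = 1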